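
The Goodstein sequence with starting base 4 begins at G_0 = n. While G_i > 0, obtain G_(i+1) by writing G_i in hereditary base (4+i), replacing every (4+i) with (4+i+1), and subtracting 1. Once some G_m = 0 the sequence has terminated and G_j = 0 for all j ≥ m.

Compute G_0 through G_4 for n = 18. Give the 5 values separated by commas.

18, 26, 36, 48, 53

18 —HB4→ 4^2 + 2 —bump→ 5^2 + 2 = 27 —(−1)→ 26
26 —HB5→ 5^2 + 1 —bump→ 6^2 + 1 = 37 —(−1)→ 36
36 —HB6→ 6^2 —bump→ 7^2 = 49 —(−1)→ 48
48 —HB7→ 6·7 + 6 —bump→ 6·8 + 6 = 54 —(−1)→ 53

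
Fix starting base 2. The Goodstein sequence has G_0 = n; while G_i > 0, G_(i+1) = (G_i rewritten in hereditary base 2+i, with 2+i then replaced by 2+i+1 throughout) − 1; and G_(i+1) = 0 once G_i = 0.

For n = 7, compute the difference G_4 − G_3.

G_0=7  [base 2] 2^2 + 2 + 1  →[2↦3]→  3^3 + 3 + 1 = 31  −1 ⇒ G_1=30
G_1=30  [base 3] 3^3 + 3  →[3↦4]→  4^4 + 4 = 260  −1 ⇒ G_2=259
G_2=259  [base 4] 4^4 + 3  →[4↦5]→  5^5 + 3 = 3128  −1 ⇒ G_3=3127
G_3=3127  [base 5] 5^5 + 2  →[5↦6]→  6^6 + 2 = 46658  −1 ⇒ G_4=46657

43530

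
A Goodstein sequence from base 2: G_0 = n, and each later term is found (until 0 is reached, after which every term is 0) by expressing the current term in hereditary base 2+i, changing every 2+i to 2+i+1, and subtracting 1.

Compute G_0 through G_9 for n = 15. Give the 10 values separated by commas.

G_0 = 15. HB_2(15) = 2^(2 + 1) + 2^2 + 2 + 1. Bump = 112. G_1 = 111.
G_1 = 111. HB_3(111) = 3^(3 + 1) + 3^3 + 3. Bump = 1284. G_2 = 1283.
G_2 = 1283. HB_4(1283) = 4^(4 + 1) + 4^4 + 3. Bump = 18753. G_3 = 18752.
G_3 = 18752. HB_5(18752) = 5^(5 + 1) + 5^5 + 2. Bump = 326594. G_4 = 326593.
G_4 = 326593. HB_6(326593) = 6^(6 + 1) + 6^6 + 1. Bump = 6588345. G_5 = 6588344.
G_5 = 6588344. HB_7(6588344) = 7^(7 + 1) + 7^7. Bump = 150994944. G_6 = 150994943.
G_6 = 150994943. HB_8(150994943) = 8^(8 + 1) + 7·8^7 + 7·8^6 + 7·8^5 + 7·8^4 + 7·8^3 + 7·8^2 + 7·8 + 7. Bump = 3524450281. G_7 = 3524450280.
G_7 = 3524450280. HB_9(3524450280) = 9^(9 + 1) + 7·9^7 + 7·9^6 + 7·9^5 + 7·9^4 + 7·9^3 + 7·9^2 + 7·9 + 6. Bump = 100077777776. G_8 = 100077777775.
G_8 = 100077777775. HB_10(100077777775) = 10^(10 + 1) + 7·10^7 + 7·10^6 + 7·10^5 + 7·10^4 + 7·10^3 + 7·10^2 + 7·10 + 5. Bump = 3138578427935. G_9 = 3138578427934.

15, 111, 1283, 18752, 326593, 6588344, 150994943, 3524450280, 100077777775, 3138578427934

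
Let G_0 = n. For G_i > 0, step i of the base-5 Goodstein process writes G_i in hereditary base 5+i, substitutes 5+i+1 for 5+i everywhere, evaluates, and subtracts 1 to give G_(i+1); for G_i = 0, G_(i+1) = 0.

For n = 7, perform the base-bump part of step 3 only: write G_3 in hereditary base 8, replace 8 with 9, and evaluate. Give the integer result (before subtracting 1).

7

G_0=7  [base 5] 5 + 2  →[5↦6]→  6 + 2 = 8  −1 ⇒ G_1=7
G_1=7  [base 6] 6 + 1  →[6↦7]→  7 + 1 = 8  −1 ⇒ G_2=7
G_2=7  [base 7] 7  →[7↦8]→  8 = 8  −1 ⇒ G_3=7
G_3=7  [base 8] 7  →[8↦9]→  7 = 7  −1 ⇒ G_4=6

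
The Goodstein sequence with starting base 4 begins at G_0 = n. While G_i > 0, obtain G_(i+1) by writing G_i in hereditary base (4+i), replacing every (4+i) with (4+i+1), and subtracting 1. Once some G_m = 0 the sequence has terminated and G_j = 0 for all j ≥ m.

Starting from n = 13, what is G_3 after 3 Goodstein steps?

18

(0) 13|_4 = 3·4 + 1 ↦ 3·5 + 1|_5 = 16 ⇒ 15
(1) 15|_5 = 3·5 ↦ 3·6|_6 = 18 ⇒ 17
(2) 17|_6 = 2·6 + 5 ↦ 2·7 + 5|_7 = 19 ⇒ 18
(3) 18|_7 = 2·7 + 4 ↦ 2·8 + 4|_8 = 20 ⇒ 19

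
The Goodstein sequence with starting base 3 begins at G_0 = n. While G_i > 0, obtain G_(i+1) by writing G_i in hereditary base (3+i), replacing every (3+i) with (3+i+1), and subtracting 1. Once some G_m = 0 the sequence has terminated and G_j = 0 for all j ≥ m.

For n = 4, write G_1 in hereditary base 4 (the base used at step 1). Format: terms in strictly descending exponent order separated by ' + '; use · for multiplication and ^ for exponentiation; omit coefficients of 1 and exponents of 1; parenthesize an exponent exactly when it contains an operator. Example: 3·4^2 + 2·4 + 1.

(0) 4|_3 = 3 + 1 ↦ 4 + 1|_4 = 5 ⇒ 4
(1) 4|_4 = 4 ↦ 5|_5 = 5 ⇒ 4

4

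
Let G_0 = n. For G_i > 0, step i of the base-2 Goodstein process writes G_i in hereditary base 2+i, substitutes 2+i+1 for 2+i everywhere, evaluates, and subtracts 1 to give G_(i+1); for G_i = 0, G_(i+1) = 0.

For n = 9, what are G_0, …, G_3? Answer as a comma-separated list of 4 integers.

9, 81, 1023, 9842

G_0 = 9. HB_2(9) = 2^(2 + 1) + 1. Bump = 82. G_1 = 81.
G_1 = 81. HB_3(81) = 3^(3 + 1). Bump = 1024. G_2 = 1023.
G_2 = 1023. HB_4(1023) = 3·4^4 + 3·4^3 + 3·4^2 + 3·4 + 3. Bump = 9843. G_3 = 9842.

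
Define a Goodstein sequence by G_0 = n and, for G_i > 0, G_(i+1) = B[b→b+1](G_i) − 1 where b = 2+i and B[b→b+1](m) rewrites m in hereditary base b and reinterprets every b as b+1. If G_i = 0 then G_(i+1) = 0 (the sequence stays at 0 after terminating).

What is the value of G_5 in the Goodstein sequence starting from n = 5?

base 2: 5 = 2^2 + 1; at 3: 3^3 + 1 = 28; next = 27
base 3: 27 = 3^3; at 4: 4^4 = 256; next = 255
base 4: 255 = 3·4^3 + 3·4^2 + 3·4 + 3; at 5: 3·5^3 + 3·5^2 + 3·5 + 3 = 468; next = 467
base 5: 467 = 3·5^3 + 3·5^2 + 3·5 + 2; at 6: 3·6^3 + 3·6^2 + 3·6 + 2 = 776; next = 775
base 6: 775 = 3·6^3 + 3·6^2 + 3·6 + 1; at 7: 3·7^3 + 3·7^2 + 3·7 + 1 = 1198; next = 1197
base 7: 1197 = 3·7^3 + 3·7^2 + 3·7; at 8: 3·8^3 + 3·8^2 + 3·8 = 1752; next = 1751

1197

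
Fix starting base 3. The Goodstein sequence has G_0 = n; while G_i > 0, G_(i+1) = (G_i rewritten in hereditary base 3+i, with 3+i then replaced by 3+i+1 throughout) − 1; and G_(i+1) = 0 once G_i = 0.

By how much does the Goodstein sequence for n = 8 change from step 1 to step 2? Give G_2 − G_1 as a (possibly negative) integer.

step 0: 8 = 2·3 + 2; sub 4 for 3: 2·4 + 2; = 10; G_1 = 10−1 = 9
step 1: 9 = 2·4 + 1; sub 5 for 4: 2·5 + 1; = 11; G_2 = 11−1 = 10

1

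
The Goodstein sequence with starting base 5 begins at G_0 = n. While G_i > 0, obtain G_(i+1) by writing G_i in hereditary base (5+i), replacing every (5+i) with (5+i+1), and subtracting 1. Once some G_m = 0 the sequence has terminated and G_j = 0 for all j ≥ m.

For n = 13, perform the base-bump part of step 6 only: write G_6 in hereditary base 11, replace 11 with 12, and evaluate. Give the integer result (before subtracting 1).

18

[0] 13 ≡ 2·5 + 3 (base 5). Lift 6: 15. −1: 14.
[1] 14 ≡ 2·6 + 2 (base 6). Lift 7: 16. −1: 15.
[2] 15 ≡ 2·7 + 1 (base 7). Lift 8: 17. −1: 16.
[3] 16 ≡ 2·8 (base 8). Lift 9: 18. −1: 17.
[4] 17 ≡ 9 + 8 (base 9). Lift 10: 18. −1: 17.
[5] 17 ≡ 10 + 7 (base 10). Lift 11: 18. −1: 17.
[6] 17 ≡ 11 + 6 (base 11). Lift 12: 18. −1: 17.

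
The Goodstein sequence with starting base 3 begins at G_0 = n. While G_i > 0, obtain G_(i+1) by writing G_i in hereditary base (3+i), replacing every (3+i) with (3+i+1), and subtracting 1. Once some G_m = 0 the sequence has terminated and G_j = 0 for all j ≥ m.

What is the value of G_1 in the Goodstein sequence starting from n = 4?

4

G_0 = 4. HB_3(4) = 3 + 1. Bump = 5. G_1 = 4.
G_1 = 4. HB_4(4) = 4. Bump = 5. G_2 = 4.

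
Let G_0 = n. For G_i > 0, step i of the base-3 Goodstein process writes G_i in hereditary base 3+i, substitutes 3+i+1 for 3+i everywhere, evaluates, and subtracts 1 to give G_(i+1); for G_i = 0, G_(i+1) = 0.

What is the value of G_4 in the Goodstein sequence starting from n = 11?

39

(0) 11|_3 = 3^2 + 2 ↦ 4^2 + 2|_4 = 18 ⇒ 17
(1) 17|_4 = 4^2 + 1 ↦ 5^2 + 1|_5 = 26 ⇒ 25
(2) 25|_5 = 5^2 ↦ 6^2|_6 = 36 ⇒ 35
(3) 35|_6 = 5·6 + 5 ↦ 5·7 + 5|_7 = 40 ⇒ 39
(4) 39|_7 = 5·7 + 4 ↦ 5·8 + 4|_8 = 44 ⇒ 43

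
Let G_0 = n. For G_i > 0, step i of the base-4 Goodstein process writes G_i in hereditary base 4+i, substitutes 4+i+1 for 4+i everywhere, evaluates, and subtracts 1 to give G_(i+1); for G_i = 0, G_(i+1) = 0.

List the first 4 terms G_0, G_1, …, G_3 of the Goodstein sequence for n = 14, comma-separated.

G_0=14  [base 4] 3·4 + 2  →[4↦5]→  3·5 + 2 = 17  −1 ⇒ G_1=16
G_1=16  [base 5] 3·5 + 1  →[5↦6]→  3·6 + 1 = 19  −1 ⇒ G_2=18
G_2=18  [base 6] 3·6  →[6↦7]→  3·7 = 21  −1 ⇒ G_3=20

14, 16, 18, 20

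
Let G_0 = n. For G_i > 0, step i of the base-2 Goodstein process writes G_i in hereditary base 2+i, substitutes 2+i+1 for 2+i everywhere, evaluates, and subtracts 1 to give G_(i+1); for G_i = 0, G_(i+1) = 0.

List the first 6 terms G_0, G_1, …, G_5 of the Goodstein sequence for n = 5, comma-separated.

(0) 5|_2 = 2^2 + 1 ↦ 3^3 + 1|_3 = 28 ⇒ 27
(1) 27|_3 = 3^3 ↦ 4^4|_4 = 256 ⇒ 255
(2) 255|_4 = 3·4^3 + 3·4^2 + 3·4 + 3 ↦ 3·5^3 + 3·5^2 + 3·5 + 3|_5 = 468 ⇒ 467
(3) 467|_5 = 3·5^3 + 3·5^2 + 3·5 + 2 ↦ 3·6^3 + 3·6^2 + 3·6 + 2|_6 = 776 ⇒ 775
(4) 775|_6 = 3·6^3 + 3·6^2 + 3·6 + 1 ↦ 3·7^3 + 3·7^2 + 3·7 + 1|_7 = 1198 ⇒ 1197

5, 27, 255, 467, 775, 1197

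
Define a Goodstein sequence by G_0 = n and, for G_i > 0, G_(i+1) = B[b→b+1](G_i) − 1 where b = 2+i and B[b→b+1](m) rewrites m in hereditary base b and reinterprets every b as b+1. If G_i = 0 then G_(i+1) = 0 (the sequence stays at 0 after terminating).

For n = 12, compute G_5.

5764910

G_0 = 12. HB_2(12) = 2^(2 + 1) + 2^2. Bump = 108. G_1 = 107.
G_1 = 107. HB_3(107) = 3^(3 + 1) + 2·3^2 + 2·3 + 2. Bump = 1066. G_2 = 1065.
G_2 = 1065. HB_4(1065) = 4^(4 + 1) + 2·4^2 + 2·4 + 1. Bump = 15686. G_3 = 15685.
G_3 = 15685. HB_5(15685) = 5^(5 + 1) + 2·5^2 + 2·5. Bump = 280020. G_4 = 280019.
G_4 = 280019. HB_6(280019) = 6^(6 + 1) + 2·6^2 + 6 + 5. Bump = 5764911. G_5 = 5764910.
G_5 = 5764910. HB_7(5764910) = 7^(7 + 1) + 2·7^2 + 7 + 4. Bump = 134217868. G_6 = 134217867.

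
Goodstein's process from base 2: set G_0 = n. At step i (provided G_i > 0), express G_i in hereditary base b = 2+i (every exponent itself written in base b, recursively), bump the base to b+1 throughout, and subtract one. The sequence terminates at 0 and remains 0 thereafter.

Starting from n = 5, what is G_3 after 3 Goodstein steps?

step 0: 5 = 2^2 + 1; sub 3 for 2: 3^3 + 1; = 28; G_1 = 28−1 = 27
step 1: 27 = 3^3; sub 4 for 3: 4^4; = 256; G_2 = 256−1 = 255
step 2: 255 = 3·4^3 + 3·4^2 + 3·4 + 3; sub 5 for 4: 3·5^3 + 3·5^2 + 3·5 + 3; = 468; G_3 = 468−1 = 467

467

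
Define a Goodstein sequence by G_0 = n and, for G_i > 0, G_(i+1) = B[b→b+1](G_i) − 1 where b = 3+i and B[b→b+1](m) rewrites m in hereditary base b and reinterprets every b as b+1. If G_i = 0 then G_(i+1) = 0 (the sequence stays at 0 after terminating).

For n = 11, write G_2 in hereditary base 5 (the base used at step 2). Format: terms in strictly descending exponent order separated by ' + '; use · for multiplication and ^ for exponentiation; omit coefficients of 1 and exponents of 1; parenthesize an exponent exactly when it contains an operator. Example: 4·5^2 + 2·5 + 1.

5^2

step 0: 11 = 3^2 + 2; sub 4 for 3: 4^2 + 2; = 18; G_1 = 18−1 = 17
step 1: 17 = 4^2 + 1; sub 5 for 4: 5^2 + 1; = 26; G_2 = 26−1 = 25
step 2: 25 = 5^2; sub 6 for 5: 6^2; = 36; G_3 = 36−1 = 35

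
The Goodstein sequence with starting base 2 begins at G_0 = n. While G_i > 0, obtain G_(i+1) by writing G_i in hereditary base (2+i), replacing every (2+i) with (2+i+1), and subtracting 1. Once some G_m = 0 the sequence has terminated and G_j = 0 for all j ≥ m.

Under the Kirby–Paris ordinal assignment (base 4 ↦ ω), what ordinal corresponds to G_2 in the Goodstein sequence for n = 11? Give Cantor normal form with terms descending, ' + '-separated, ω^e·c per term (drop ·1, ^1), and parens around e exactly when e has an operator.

ω^(ω + 1) + 3

[0] 11 ≡ 2^(2 + 1) + 2 + 1 (base 2). Lift 3: 85. −1: 84.
[1] 84 ≡ 3^(3 + 1) + 3 (base 3). Lift 4: 1028. −1: 1027.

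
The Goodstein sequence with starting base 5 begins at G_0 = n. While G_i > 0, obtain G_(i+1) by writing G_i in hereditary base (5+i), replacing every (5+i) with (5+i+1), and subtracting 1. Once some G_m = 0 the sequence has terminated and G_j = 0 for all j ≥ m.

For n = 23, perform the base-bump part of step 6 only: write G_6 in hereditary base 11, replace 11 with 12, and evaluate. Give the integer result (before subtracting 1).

42

base 5: 23 = 4·5 + 3; at 6: 4·6 + 3 = 27; next = 26
base 6: 26 = 4·6 + 2; at 7: 4·7 + 2 = 30; next = 29
base 7: 29 = 4·7 + 1; at 8: 4·8 + 1 = 33; next = 32
base 8: 32 = 4·8; at 9: 4·9 = 36; next = 35
base 9: 35 = 3·9 + 8; at 10: 3·10 + 8 = 38; next = 37
base 10: 37 = 3·10 + 7; at 11: 3·11 + 7 = 40; next = 39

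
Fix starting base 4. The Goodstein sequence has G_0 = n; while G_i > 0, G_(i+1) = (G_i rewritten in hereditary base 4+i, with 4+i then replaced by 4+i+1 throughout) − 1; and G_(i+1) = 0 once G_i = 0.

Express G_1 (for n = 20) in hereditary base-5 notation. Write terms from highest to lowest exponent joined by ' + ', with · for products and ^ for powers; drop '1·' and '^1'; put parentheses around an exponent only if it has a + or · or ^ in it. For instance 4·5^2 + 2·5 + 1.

[0] 20 ≡ 4^2 + 4 (base 4). Lift 5: 30. −1: 29.
[1] 29 ≡ 5^2 + 4 (base 5). Lift 6: 40. −1: 39.

5^2 + 4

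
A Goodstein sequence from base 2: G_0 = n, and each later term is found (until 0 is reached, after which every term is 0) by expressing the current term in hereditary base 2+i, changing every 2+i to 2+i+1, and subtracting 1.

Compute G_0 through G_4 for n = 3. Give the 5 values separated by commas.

G_0 = 3. HB_2(3) = 2 + 1. Bump = 4. G_1 = 3.
G_1 = 3. HB_3(3) = 3. Bump = 4. G_2 = 3.
G_2 = 3. HB_4(3) = 3. Bump = 3. G_3 = 2.
G_3 = 2. HB_5(2) = 2. Bump = 2. G_4 = 1.

3, 3, 3, 2, 1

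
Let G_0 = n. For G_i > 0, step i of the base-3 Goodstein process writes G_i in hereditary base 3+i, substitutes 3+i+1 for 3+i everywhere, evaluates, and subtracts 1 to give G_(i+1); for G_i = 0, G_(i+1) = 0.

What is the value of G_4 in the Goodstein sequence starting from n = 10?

30

step 0: 10 = 3^2 + 1; sub 4 for 3: 4^2 + 1; = 17; G_1 = 17−1 = 16
step 1: 16 = 4^2; sub 5 for 4: 5^2; = 25; G_2 = 25−1 = 24
step 2: 24 = 4·5 + 4; sub 6 for 5: 4·6 + 4; = 28; G_3 = 28−1 = 27
step 3: 27 = 4·6 + 3; sub 7 for 6: 4·7 + 3; = 31; G_4 = 31−1 = 30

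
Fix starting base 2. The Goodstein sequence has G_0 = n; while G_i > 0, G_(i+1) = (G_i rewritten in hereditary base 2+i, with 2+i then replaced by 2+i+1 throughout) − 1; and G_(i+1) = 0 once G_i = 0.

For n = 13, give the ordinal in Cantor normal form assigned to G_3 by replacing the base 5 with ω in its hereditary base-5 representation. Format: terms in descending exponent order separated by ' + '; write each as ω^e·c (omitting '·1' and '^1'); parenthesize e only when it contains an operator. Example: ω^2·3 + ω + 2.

[0] 13 ≡ 2^(2 + 1) + 2^2 + 1 (base 2). Lift 3: 109. −1: 108.
[1] 108 ≡ 3^(3 + 1) + 3^3 (base 3). Lift 4: 1280. −1: 1279.
[2] 1279 ≡ 4^(4 + 1) + 3·4^3 + 3·4^2 + 3·4 + 3 (base 4). Lift 5: 16093. −1: 16092.
[3] 16092 ≡ 5^(5 + 1) + 3·5^3 + 3·5^2 + 3·5 + 2 (base 5). Lift 6: 280712. −1: 280711.

ω^(ω + 1) + ω^3·3 + ω^2·3 + ω·3 + 2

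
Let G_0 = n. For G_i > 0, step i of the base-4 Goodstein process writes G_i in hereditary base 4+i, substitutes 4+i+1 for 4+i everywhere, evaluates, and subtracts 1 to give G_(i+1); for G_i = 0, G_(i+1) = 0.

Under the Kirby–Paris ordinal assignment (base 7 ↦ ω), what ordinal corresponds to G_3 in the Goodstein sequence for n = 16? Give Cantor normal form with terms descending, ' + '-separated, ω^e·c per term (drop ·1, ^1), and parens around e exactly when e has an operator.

ω·4 + 2

G_0=16  [base 4] 4^2  →[4↦5]→  5^2 = 25  −1 ⇒ G_1=24
G_1=24  [base 5] 4·5 + 4  →[5↦6]→  4·6 + 4 = 28  −1 ⇒ G_2=27
G_2=27  [base 6] 4·6 + 3  →[6↦7]→  4·7 + 3 = 31  −1 ⇒ G_3=30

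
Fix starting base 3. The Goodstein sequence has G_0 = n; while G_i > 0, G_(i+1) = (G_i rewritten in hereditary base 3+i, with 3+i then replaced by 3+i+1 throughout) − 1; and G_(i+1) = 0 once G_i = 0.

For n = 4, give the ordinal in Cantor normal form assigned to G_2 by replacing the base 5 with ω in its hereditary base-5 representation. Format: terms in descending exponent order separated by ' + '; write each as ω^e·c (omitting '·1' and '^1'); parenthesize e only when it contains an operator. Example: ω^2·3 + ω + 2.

[0] 4 ≡ 3 + 1 (base 3). Lift 4: 5. −1: 4.
[1] 4 ≡ 4 (base 4). Lift 5: 5. −1: 4.
[2] 4 ≡ 4 (base 5). Lift 6: 4. −1: 3.

4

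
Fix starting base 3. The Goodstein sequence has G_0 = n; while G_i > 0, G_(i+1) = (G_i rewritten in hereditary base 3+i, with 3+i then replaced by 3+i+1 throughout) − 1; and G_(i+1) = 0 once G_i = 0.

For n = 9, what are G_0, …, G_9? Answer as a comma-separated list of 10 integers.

9, 15, 17, 19, 21, 23, 24, 25, 26, 27

9 —HB3→ 3^2 —bump→ 4^2 = 16 —(−1)→ 15
15 —HB4→ 3·4 + 3 —bump→ 3·5 + 3 = 18 —(−1)→ 17
17 —HB5→ 3·5 + 2 —bump→ 3·6 + 2 = 20 —(−1)→ 19
19 —HB6→ 3·6 + 1 —bump→ 3·7 + 1 = 22 —(−1)→ 21
21 —HB7→ 3·7 —bump→ 3·8 = 24 —(−1)→ 23
23 —HB8→ 2·8 + 7 —bump→ 2·9 + 7 = 25 —(−1)→ 24
24 —HB9→ 2·9 + 6 —bump→ 2·10 + 6 = 26 —(−1)→ 25
25 —HB10→ 2·10 + 5 —bump→ 2·11 + 5 = 27 —(−1)→ 26
26 —HB11→ 2·11 + 4 —bump→ 2·12 + 4 = 28 —(−1)→ 27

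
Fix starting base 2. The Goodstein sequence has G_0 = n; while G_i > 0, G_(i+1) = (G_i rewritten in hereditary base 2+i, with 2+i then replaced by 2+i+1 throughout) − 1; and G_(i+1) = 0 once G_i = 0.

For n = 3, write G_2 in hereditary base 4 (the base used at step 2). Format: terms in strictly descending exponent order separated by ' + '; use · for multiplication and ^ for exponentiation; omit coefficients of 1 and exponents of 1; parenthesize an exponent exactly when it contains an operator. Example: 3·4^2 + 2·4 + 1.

i=0: 3 = 2 + 1 (b=2); 2→3: 3 + 1 = 4; 4−1 = 3
i=1: 3 = 3 (b=3); 3→4: 4 = 4; 4−1 = 3

3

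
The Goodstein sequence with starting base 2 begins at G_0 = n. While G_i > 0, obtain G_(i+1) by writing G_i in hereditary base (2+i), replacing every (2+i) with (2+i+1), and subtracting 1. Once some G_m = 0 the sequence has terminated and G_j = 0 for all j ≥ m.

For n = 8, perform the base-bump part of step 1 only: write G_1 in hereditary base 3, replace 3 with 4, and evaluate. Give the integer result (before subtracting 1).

step 0: 8 = 2^(2 + 1); sub 3 for 2: 3^(3 + 1); = 81; G_1 = 81−1 = 80
step 1: 80 = 2·3^3 + 2·3^2 + 2·3 + 2; sub 4 for 3: 2·4^4 + 2·4^2 + 2·4 + 2; = 554; G_2 = 554−1 = 553

554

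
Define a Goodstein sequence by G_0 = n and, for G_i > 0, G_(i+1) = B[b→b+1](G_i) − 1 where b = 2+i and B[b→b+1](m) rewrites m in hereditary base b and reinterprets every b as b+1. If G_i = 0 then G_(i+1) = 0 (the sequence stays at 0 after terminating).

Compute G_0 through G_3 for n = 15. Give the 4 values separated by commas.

15, 111, 1283, 18752

[0] 15 ≡ 2^(2 + 1) + 2^2 + 2 + 1 (base 2). Lift 3: 112. −1: 111.
[1] 111 ≡ 3^(3 + 1) + 3^3 + 3 (base 3). Lift 4: 1284. −1: 1283.
[2] 1283 ≡ 4^(4 + 1) + 4^4 + 3 (base 4). Lift 5: 18753. −1: 18752.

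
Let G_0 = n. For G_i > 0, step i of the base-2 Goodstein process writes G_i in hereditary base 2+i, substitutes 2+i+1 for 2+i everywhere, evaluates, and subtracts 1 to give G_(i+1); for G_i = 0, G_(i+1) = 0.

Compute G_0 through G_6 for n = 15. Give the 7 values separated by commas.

[0] 15 ≡ 2^(2 + 1) + 2^2 + 2 + 1 (base 2). Lift 3: 112. −1: 111.
[1] 111 ≡ 3^(3 + 1) + 3^3 + 3 (base 3). Lift 4: 1284. −1: 1283.
[2] 1283 ≡ 4^(4 + 1) + 4^4 + 3 (base 4). Lift 5: 18753. −1: 18752.
[3] 18752 ≡ 5^(5 + 1) + 5^5 + 2 (base 5). Lift 6: 326594. −1: 326593.
[4] 326593 ≡ 6^(6 + 1) + 6^6 + 1 (base 6). Lift 7: 6588345. −1: 6588344.
[5] 6588344 ≡ 7^(7 + 1) + 7^7 (base 7). Lift 8: 150994944. −1: 150994943.

15, 111, 1283, 18752, 326593, 6588344, 150994943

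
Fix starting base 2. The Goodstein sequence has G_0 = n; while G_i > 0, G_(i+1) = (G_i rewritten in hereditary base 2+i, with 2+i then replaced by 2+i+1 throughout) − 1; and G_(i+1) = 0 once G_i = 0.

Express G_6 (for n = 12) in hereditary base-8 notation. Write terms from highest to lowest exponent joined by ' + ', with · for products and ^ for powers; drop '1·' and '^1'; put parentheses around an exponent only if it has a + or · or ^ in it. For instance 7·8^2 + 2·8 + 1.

12 —HB2→ 2^(2 + 1) + 2^2 —bump→ 3^(3 + 1) + 3^3 = 108 —(−1)→ 107
107 —HB3→ 3^(3 + 1) + 2·3^2 + 2·3 + 2 —bump→ 4^(4 + 1) + 2·4^2 + 2·4 + 2 = 1066 —(−1)→ 1065
1065 —HB4→ 4^(4 + 1) + 2·4^2 + 2·4 + 1 —bump→ 5^(5 + 1) + 2·5^2 + 2·5 + 1 = 15686 —(−1)→ 15685
15685 —HB5→ 5^(5 + 1) + 2·5^2 + 2·5 —bump→ 6^(6 + 1) + 2·6^2 + 2·6 = 280020 —(−1)→ 280019
280019 —HB6→ 6^(6 + 1) + 2·6^2 + 6 + 5 —bump→ 7^(7 + 1) + 2·7^2 + 7 + 5 = 5764911 —(−1)→ 5764910
5764910 —HB7→ 7^(7 + 1) + 2·7^2 + 7 + 4 —bump→ 8^(8 + 1) + 2·8^2 + 8 + 4 = 134217868 —(−1)→ 134217867
134217867 —HB8→ 8^(8 + 1) + 2·8^2 + 8 + 3 —bump→ 9^(9 + 1) + 2·9^2 + 9 + 3 = 3486784575 —(−1)→ 3486784574

8^(8 + 1) + 2·8^2 + 8 + 3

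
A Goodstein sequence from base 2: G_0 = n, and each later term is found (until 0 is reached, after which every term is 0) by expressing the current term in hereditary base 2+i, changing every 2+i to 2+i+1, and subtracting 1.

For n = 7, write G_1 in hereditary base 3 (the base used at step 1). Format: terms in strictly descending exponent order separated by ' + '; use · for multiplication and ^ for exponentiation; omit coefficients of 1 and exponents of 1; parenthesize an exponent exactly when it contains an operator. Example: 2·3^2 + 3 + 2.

3^3 + 3

7 —HB2→ 2^2 + 2 + 1 —bump→ 3^3 + 3 + 1 = 31 —(−1)→ 30
30 —HB3→ 3^3 + 3 —bump→ 4^4 + 4 = 260 —(−1)→ 259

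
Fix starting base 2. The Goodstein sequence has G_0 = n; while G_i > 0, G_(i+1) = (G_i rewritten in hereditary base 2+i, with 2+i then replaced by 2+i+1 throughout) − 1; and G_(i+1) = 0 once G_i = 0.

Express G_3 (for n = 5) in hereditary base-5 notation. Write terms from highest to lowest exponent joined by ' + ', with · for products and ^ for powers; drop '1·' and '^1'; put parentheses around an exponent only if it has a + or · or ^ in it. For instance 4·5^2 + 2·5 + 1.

base 2: 5 = 2^2 + 1; at 3: 3^3 + 1 = 28; next = 27
base 3: 27 = 3^3; at 4: 4^4 = 256; next = 255
base 4: 255 = 3·4^3 + 3·4^2 + 3·4 + 3; at 5: 3·5^3 + 3·5^2 + 3·5 + 3 = 468; next = 467

3·5^3 + 3·5^2 + 3·5 + 2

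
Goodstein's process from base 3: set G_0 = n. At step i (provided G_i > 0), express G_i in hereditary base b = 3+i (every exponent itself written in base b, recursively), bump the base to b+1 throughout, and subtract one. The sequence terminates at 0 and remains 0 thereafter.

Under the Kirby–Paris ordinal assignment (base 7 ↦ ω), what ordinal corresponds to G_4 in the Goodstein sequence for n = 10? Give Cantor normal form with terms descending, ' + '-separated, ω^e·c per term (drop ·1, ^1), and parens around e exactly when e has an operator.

10 —HB3→ 3^2 + 1 —bump→ 4^2 + 1 = 17 —(−1)→ 16
16 —HB4→ 4^2 —bump→ 5^2 = 25 —(−1)→ 24
24 —HB5→ 4·5 + 4 —bump→ 4·6 + 4 = 28 —(−1)→ 27
27 —HB6→ 4·6 + 3 —bump→ 4·7 + 3 = 31 —(−1)→ 30

ω·4 + 2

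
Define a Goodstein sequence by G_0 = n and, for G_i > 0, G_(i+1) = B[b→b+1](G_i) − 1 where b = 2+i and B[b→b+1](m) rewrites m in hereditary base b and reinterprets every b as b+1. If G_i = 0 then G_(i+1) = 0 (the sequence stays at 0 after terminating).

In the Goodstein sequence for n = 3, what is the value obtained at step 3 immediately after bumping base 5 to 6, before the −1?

G_0 = 3. HB_2(3) = 2 + 1. Bump = 4. G_1 = 3.
G_1 = 3. HB_3(3) = 3. Bump = 4. G_2 = 3.
G_2 = 3. HB_4(3) = 3. Bump = 3. G_3 = 2.
G_3 = 2. HB_5(2) = 2. Bump = 2. G_4 = 1.

2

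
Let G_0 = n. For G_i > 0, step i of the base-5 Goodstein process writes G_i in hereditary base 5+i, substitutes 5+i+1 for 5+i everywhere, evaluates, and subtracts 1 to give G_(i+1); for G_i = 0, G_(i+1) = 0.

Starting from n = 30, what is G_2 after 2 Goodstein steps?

53

G_0=30  [base 5] 5^2 + 5  →[5↦6]→  6^2 + 6 = 42  −1 ⇒ G_1=41
G_1=41  [base 6] 6^2 + 5  →[6↦7]→  7^2 + 5 = 54  −1 ⇒ G_2=53
G_2=53  [base 7] 7^2 + 4  →[7↦8]→  8^2 + 4 = 68  −1 ⇒ G_3=67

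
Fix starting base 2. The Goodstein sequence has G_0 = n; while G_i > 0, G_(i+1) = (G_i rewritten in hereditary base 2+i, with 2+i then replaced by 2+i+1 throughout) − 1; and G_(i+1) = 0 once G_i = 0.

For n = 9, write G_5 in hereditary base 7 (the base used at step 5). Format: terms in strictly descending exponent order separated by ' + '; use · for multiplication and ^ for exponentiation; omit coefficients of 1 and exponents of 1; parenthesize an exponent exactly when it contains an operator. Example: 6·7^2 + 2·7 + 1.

step 0: 9 = 2^(2 + 1) + 1; sub 3 for 2: 3^(3 + 1) + 1; = 82; G_1 = 82−1 = 81
step 1: 81 = 3^(3 + 1); sub 4 for 3: 4^(4 + 1); = 1024; G_2 = 1024−1 = 1023
step 2: 1023 = 3·4^4 + 3·4^3 + 3·4^2 + 3·4 + 3; sub 5 for 4: 3·5^5 + 3·5^3 + 3·5^2 + 3·5 + 3; = 9843; G_3 = 9843−1 = 9842
step 3: 9842 = 3·5^5 + 3·5^3 + 3·5^2 + 3·5 + 2; sub 6 for 5: 3·6^6 + 3·6^3 + 3·6^2 + 3·6 + 2; = 140744; G_4 = 140744−1 = 140743
step 4: 140743 = 3·6^6 + 3·6^3 + 3·6^2 + 3·6 + 1; sub 7 for 6: 3·7^7 + 3·7^3 + 3·7^2 + 3·7 + 1; = 2471827; G_5 = 2471827−1 = 2471826
step 5: 2471826 = 3·7^7 + 3·7^3 + 3·7^2 + 3·7; sub 8 for 7: 3·8^8 + 3·8^3 + 3·8^2 + 3·8; = 50333400; G_6 = 50333400−1 = 50333399

3·7^7 + 3·7^3 + 3·7^2 + 3·7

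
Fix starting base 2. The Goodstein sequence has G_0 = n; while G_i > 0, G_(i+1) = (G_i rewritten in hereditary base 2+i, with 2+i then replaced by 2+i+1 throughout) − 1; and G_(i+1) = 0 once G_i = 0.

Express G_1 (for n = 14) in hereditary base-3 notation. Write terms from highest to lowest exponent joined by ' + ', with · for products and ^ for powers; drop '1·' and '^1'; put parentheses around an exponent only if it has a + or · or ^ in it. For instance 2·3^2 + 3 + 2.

G_0=14  [base 2] 2^(2 + 1) + 2^2 + 2  →[2↦3]→  3^(3 + 1) + 3^3 + 3 = 111  −1 ⇒ G_1=110
G_1=110  [base 3] 3^(3 + 1) + 3^3 + 2  →[3↦4]→  4^(4 + 1) + 4^4 + 2 = 1282  −1 ⇒ G_2=1281

3^(3 + 1) + 3^3 + 2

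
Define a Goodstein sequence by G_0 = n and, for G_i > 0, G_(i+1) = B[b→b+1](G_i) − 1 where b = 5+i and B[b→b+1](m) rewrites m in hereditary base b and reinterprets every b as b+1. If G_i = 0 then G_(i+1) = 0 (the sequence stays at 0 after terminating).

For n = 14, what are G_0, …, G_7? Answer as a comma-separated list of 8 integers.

(0) 14|_5 = 2·5 + 4 ↦ 2·6 + 4|_6 = 16 ⇒ 15
(1) 15|_6 = 2·6 + 3 ↦ 2·7 + 3|_7 = 17 ⇒ 16
(2) 16|_7 = 2·7 + 2 ↦ 2·8 + 2|_8 = 18 ⇒ 17
(3) 17|_8 = 2·8 + 1 ↦ 2·9 + 1|_9 = 19 ⇒ 18
(4) 18|_9 = 2·9 ↦ 2·10|_10 = 20 ⇒ 19
(5) 19|_10 = 10 + 9 ↦ 11 + 9|_11 = 20 ⇒ 19
(6) 19|_11 = 11 + 8 ↦ 12 + 8|_12 = 20 ⇒ 19

14, 15, 16, 17, 18, 19, 19, 19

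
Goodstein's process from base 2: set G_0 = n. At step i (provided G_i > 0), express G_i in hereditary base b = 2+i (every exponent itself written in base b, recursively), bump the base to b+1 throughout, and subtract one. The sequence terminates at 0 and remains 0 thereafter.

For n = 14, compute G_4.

[0] 14 ≡ 2^(2 + 1) + 2^2 + 2 (base 2). Lift 3: 111. −1: 110.
[1] 110 ≡ 3^(3 + 1) + 3^3 + 2 (base 3). Lift 4: 1282. −1: 1281.
[2] 1281 ≡ 4^(4 + 1) + 4^4 + 1 (base 4). Lift 5: 18751. −1: 18750.
[3] 18750 ≡ 5^(5 + 1) + 5^5 (base 5). Lift 6: 326592. −1: 326591.
[4] 326591 ≡ 6^(6 + 1) + 5·6^5 + 5·6^4 + 5·6^3 + 5·6^2 + 5·6 + 5 (base 6). Lift 7: 5862841. −1: 5862840.

326591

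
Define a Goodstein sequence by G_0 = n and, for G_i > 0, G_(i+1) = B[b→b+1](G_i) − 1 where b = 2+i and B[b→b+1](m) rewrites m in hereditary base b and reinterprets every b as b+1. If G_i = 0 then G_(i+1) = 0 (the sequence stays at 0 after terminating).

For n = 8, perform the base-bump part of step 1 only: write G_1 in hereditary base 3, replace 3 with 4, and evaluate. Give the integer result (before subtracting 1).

(0) 8|_2 = 2^(2 + 1) ↦ 3^(3 + 1)|_3 = 81 ⇒ 80
(1) 80|_3 = 2·3^3 + 2·3^2 + 2·3 + 2 ↦ 2·4^4 + 2·4^2 + 2·4 + 2|_4 = 554 ⇒ 553

554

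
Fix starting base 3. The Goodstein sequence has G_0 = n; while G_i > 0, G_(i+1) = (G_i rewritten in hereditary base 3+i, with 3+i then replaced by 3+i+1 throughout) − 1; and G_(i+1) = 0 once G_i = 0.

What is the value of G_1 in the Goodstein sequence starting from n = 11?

i=0: 11 = 3^2 + 2 (b=3); 3→4: 4^2 + 2 = 18; 18−1 = 17
i=1: 17 = 4^2 + 1 (b=4); 4→5: 5^2 + 1 = 26; 26−1 = 25

17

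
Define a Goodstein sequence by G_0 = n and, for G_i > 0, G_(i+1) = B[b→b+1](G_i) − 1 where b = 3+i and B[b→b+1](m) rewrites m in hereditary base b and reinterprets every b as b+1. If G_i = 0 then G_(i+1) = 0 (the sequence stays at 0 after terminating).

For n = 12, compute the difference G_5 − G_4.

G_0=12  [base 3] 3^2 + 3  →[3↦4]→  4^2 + 4 = 20  −1 ⇒ G_1=19
G_1=19  [base 4] 4^2 + 3  →[4↦5]→  5^2 + 3 = 28  −1 ⇒ G_2=27
G_2=27  [base 5] 5^2 + 2  →[5↦6]→  6^2 + 2 = 38  −1 ⇒ G_3=37
G_3=37  [base 6] 6^2 + 1  →[6↦7]→  7^2 + 1 = 50  −1 ⇒ G_4=49
G_4=49  [base 7] 7^2  →[7↦8]→  8^2 = 64  −1 ⇒ G_5=63

14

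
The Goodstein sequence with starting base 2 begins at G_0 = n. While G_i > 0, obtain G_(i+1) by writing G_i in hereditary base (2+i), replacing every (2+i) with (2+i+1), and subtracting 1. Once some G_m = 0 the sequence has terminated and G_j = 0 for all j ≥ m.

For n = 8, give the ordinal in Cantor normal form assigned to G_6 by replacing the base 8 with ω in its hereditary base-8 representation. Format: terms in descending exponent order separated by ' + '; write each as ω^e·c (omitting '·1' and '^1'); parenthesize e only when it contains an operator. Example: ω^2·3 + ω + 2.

G_0 = 8. HB_2(8) = 2^(2 + 1). Bump = 81. G_1 = 80.
G_1 = 80. HB_3(80) = 2·3^3 + 2·3^2 + 2·3 + 2. Bump = 554. G_2 = 553.
G_2 = 553. HB_4(553) = 2·4^4 + 2·4^2 + 2·4 + 1. Bump = 6311. G_3 = 6310.
G_3 = 6310. HB_5(6310) = 2·5^5 + 2·5^2 + 2·5. Bump = 93396. G_4 = 93395.
G_4 = 93395. HB_6(93395) = 2·6^6 + 2·6^2 + 6 + 5. Bump = 1647196. G_5 = 1647195.
G_5 = 1647195. HB_7(1647195) = 2·7^7 + 2·7^2 + 7 + 4. Bump = 33554572. G_6 = 33554571.

ω^ω·2 + ω^2·2 + ω + 3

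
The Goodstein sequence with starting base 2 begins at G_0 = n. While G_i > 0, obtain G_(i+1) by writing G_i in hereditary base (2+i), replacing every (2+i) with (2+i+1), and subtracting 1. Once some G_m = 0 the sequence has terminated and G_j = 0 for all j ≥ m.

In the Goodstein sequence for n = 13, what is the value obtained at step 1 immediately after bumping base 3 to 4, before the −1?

1280

G_0=13  [base 2] 2^(2 + 1) + 2^2 + 1  →[2↦3]→  3^(3 + 1) + 3^3 + 1 = 109  −1 ⇒ G_1=108
G_1=108  [base 3] 3^(3 + 1) + 3^3  →[3↦4]→  4^(4 + 1) + 4^4 = 1280  −1 ⇒ G_2=1279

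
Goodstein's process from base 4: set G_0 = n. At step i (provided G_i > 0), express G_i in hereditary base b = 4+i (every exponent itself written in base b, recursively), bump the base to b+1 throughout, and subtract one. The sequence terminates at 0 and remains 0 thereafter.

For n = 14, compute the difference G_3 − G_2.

2

base 4: 14 = 3·4 + 2; at 5: 3·5 + 2 = 17; next = 16
base 5: 16 = 3·5 + 1; at 6: 3·6 + 1 = 19; next = 18
base 6: 18 = 3·6; at 7: 3·7 = 21; next = 20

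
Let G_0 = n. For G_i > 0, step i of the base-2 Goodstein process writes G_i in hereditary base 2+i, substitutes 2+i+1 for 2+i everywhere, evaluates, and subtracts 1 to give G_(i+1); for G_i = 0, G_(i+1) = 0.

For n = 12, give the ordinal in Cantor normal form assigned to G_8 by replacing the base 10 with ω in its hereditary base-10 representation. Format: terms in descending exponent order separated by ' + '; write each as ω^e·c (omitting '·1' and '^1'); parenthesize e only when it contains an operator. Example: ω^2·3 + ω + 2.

[0] 12 ≡ 2^(2 + 1) + 2^2 (base 2). Lift 3: 108. −1: 107.
[1] 107 ≡ 3^(3 + 1) + 2·3^2 + 2·3 + 2 (base 3). Lift 4: 1066. −1: 1065.
[2] 1065 ≡ 4^(4 + 1) + 2·4^2 + 2·4 + 1 (base 4). Lift 5: 15686. −1: 15685.
[3] 15685 ≡ 5^(5 + 1) + 2·5^2 + 2·5 (base 5). Lift 6: 280020. −1: 280019.
[4] 280019 ≡ 6^(6 + 1) + 2·6^2 + 6 + 5 (base 6). Lift 7: 5764911. −1: 5764910.
[5] 5764910 ≡ 7^(7 + 1) + 2·7^2 + 7 + 4 (base 7). Lift 8: 134217868. −1: 134217867.
[6] 134217867 ≡ 8^(8 + 1) + 2·8^2 + 8 + 3 (base 8). Lift 9: 3486784575. −1: 3486784574.
[7] 3486784574 ≡ 9^(9 + 1) + 2·9^2 + 9 + 2 (base 9). Lift 10: 100000000212. −1: 100000000211.

ω^(ω + 1) + ω^2·2 + ω + 1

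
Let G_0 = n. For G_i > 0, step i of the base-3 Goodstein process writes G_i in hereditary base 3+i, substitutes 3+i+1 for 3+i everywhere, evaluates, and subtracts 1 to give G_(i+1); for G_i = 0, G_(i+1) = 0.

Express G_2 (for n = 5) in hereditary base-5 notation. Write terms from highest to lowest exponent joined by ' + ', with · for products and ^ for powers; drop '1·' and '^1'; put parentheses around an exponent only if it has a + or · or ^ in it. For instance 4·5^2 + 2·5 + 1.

i=0: 5 = 3 + 2 (b=3); 3→4: 4 + 2 = 6; 6−1 = 5
i=1: 5 = 4 + 1 (b=4); 4→5: 5 + 1 = 6; 6−1 = 5
i=2: 5 = 5 (b=5); 5→6: 6 = 6; 6−1 = 5

5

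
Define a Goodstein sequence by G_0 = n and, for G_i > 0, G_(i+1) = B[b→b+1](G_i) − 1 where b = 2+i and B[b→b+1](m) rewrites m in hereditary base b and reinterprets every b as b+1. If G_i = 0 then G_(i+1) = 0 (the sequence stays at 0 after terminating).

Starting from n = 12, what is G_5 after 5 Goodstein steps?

5764910

step 0: 12 = 2^(2 + 1) + 2^2; sub 3 for 2: 3^(3 + 1) + 3^3; = 108; G_1 = 108−1 = 107
step 1: 107 = 3^(3 + 1) + 2·3^2 + 2·3 + 2; sub 4 for 3: 4^(4 + 1) + 2·4^2 + 2·4 + 2; = 1066; G_2 = 1066−1 = 1065
step 2: 1065 = 4^(4 + 1) + 2·4^2 + 2·4 + 1; sub 5 for 4: 5^(5 + 1) + 2·5^2 + 2·5 + 1; = 15686; G_3 = 15686−1 = 15685
step 3: 15685 = 5^(5 + 1) + 2·5^2 + 2·5; sub 6 for 5: 6^(6 + 1) + 2·6^2 + 2·6; = 280020; G_4 = 280020−1 = 280019
step 4: 280019 = 6^(6 + 1) + 2·6^2 + 6 + 5; sub 7 for 6: 7^(7 + 1) + 2·7^2 + 7 + 5; = 5764911; G_5 = 5764911−1 = 5764910
step 5: 5764910 = 7^(7 + 1) + 2·7^2 + 7 + 4; sub 8 for 7: 8^(8 + 1) + 2·8^2 + 8 + 4; = 134217868; G_6 = 134217868−1 = 134217867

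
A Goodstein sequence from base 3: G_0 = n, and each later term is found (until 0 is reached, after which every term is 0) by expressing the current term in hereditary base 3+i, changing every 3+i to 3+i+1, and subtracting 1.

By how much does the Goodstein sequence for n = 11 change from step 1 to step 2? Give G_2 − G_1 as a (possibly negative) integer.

step 0: 11 = 3^2 + 2; sub 4 for 3: 4^2 + 2; = 18; G_1 = 18−1 = 17
step 1: 17 = 4^2 + 1; sub 5 for 4: 5^2 + 1; = 26; G_2 = 26−1 = 25

8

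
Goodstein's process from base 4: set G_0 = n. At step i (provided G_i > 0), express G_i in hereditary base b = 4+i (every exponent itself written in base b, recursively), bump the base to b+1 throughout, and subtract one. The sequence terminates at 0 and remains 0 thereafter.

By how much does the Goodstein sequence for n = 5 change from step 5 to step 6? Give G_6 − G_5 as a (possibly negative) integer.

i=0: 5 = 4 + 1 (b=4); 4→5: 5 + 1 = 6; 6−1 = 5
i=1: 5 = 5 (b=5); 5→6: 6 = 6; 6−1 = 5
i=2: 5 = 5 (b=6); 6→7: 5 = 5; 5−1 = 4
i=3: 4 = 4 (b=7); 7→8: 4 = 4; 4−1 = 3
i=4: 3 = 3 (b=8); 8→9: 3 = 3; 3−1 = 2
i=5: 2 = 2 (b=9); 9→10: 2 = 2; 2−1 = 1

-1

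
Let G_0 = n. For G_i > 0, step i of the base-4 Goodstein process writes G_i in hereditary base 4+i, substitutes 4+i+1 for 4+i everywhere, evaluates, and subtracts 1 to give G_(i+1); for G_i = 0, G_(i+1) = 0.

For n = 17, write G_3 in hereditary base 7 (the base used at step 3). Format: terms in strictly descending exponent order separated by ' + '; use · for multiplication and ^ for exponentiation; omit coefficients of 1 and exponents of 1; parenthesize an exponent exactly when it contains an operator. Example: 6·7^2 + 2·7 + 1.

step 0: 17 = 4^2 + 1; sub 5 for 4: 5^2 + 1; = 26; G_1 = 26−1 = 25
step 1: 25 = 5^2; sub 6 for 5: 6^2; = 36; G_2 = 36−1 = 35
step 2: 35 = 5·6 + 5; sub 7 for 6: 5·7 + 5; = 40; G_3 = 40−1 = 39

5·7 + 4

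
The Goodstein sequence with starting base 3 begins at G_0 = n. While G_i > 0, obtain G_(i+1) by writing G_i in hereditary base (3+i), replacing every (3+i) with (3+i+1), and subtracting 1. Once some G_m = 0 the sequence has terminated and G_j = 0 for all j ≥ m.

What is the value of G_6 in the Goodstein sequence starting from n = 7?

step 0: 7 = 2·3 + 1; sub 4 for 3: 2·4 + 1; = 9; G_1 = 9−1 = 8
step 1: 8 = 2·4; sub 5 for 4: 2·5; = 10; G_2 = 10−1 = 9
step 2: 9 = 5 + 4; sub 6 for 5: 6 + 4; = 10; G_3 = 10−1 = 9
step 3: 9 = 6 + 3; sub 7 for 6: 7 + 3; = 10; G_4 = 10−1 = 9
step 4: 9 = 7 + 2; sub 8 for 7: 8 + 2; = 10; G_5 = 10−1 = 9
step 5: 9 = 8 + 1; sub 9 for 8: 9 + 1; = 10; G_6 = 10−1 = 9
step 6: 9 = 9; sub 10 for 9: 10; = 10; G_7 = 10−1 = 9

9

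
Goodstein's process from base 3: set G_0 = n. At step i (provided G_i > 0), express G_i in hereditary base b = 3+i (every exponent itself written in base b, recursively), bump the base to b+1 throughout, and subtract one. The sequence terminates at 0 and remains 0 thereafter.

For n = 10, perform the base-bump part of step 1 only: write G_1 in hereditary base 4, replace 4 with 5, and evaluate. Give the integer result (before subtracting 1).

step 0: 10 = 3^2 + 1; sub 4 for 3: 4^2 + 1; = 17; G_1 = 17−1 = 16
step 1: 16 = 4^2; sub 5 for 4: 5^2; = 25; G_2 = 25−1 = 24

25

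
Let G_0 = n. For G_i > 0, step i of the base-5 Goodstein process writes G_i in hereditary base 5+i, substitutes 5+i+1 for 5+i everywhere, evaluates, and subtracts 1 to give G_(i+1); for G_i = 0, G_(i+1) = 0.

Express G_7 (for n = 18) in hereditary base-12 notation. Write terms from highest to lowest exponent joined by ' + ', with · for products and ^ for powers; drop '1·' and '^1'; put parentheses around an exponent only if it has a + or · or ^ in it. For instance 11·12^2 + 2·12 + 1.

i=0: 18 = 3·5 + 3 (b=5); 5→6: 3·6 + 3 = 21; 21−1 = 20
i=1: 20 = 3·6 + 2 (b=6); 6→7: 3·7 + 2 = 23; 23−1 = 22
i=2: 22 = 3·7 + 1 (b=7); 7→8: 3·8 + 1 = 25; 25−1 = 24
i=3: 24 = 3·8 (b=8); 8→9: 3·9 = 27; 27−1 = 26
i=4: 26 = 2·9 + 8 (b=9); 9→10: 2·10 + 8 = 28; 28−1 = 27
i=5: 27 = 2·10 + 7 (b=10); 10→11: 2·11 + 7 = 29; 29−1 = 28
i=6: 28 = 2·11 + 6 (b=11); 11→12: 2·12 + 6 = 30; 30−1 = 29

2·12 + 5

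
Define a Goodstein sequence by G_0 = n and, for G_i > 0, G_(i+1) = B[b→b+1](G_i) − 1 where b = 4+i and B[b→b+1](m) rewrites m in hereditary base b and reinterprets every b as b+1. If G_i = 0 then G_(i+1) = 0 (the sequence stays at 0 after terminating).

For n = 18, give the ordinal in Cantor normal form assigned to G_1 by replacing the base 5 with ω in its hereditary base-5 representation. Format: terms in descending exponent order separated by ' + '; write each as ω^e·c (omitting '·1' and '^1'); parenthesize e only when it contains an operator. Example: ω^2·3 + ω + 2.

ω^2 + 1

[0] 18 ≡ 4^2 + 2 (base 4). Lift 5: 27. −1: 26.
[1] 26 ≡ 5^2 + 1 (base 5). Lift 6: 37. −1: 36.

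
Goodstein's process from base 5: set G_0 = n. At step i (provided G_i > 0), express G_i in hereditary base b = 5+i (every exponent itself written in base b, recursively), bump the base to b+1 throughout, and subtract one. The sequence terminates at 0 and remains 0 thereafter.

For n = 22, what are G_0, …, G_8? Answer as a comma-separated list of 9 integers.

22 —HB5→ 4·5 + 2 —bump→ 4·6 + 2 = 26 —(−1)→ 25
25 —HB6→ 4·6 + 1 —bump→ 4·7 + 1 = 29 —(−1)→ 28
28 —HB7→ 4·7 —bump→ 4·8 = 32 —(−1)→ 31
31 —HB8→ 3·8 + 7 —bump→ 3·9 + 7 = 34 —(−1)→ 33
33 —HB9→ 3·9 + 6 —bump→ 3·10 + 6 = 36 —(−1)→ 35
35 —HB10→ 3·10 + 5 —bump→ 3·11 + 5 = 38 —(−1)→ 37
37 —HB11→ 3·11 + 4 —bump→ 3·12 + 4 = 40 —(−1)→ 39
39 —HB12→ 3·12 + 3 —bump→ 3·13 + 3 = 42 —(−1)→ 41

22, 25, 28, 31, 33, 35, 37, 39, 41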